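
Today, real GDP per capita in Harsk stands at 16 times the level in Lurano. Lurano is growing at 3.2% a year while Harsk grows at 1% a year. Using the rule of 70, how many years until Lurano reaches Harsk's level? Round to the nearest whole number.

What matters is the difference: 2.2 pp.
Rule of 70 on the gap: the ratio halves every 70/2.2 ≈ 31.82 years.
A 16 times gap closes after 4 halvings: 4 × 31.82 ≈ 127 years.

≈ 127 years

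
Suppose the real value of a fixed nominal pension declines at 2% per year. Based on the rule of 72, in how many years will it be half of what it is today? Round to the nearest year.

≈ 36 years

Falling at 2%, it halves about every 72/2 = 36.00 years.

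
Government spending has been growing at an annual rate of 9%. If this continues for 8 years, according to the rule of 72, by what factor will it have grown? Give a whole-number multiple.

≈ 2 times

Doubling time ≈ 72/9 = 8.00 years.
8/8.00 ≈ 1 doubling, so about 2^1 = 2×.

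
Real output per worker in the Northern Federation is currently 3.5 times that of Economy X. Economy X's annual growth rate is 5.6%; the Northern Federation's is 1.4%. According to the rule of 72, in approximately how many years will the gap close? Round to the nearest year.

≈ 31 years

Economy X gains on the Northern Federation at 5.6% − 1.4% = 4.2 points a year.
At that relative rate the gap halves every 72/4.2 ≈ 17.14 years.
A 3.5 times gap takes log₂(3.5) ≈ 1.81 halvings to close: 1.81 × 17.14 ≈ 31 years.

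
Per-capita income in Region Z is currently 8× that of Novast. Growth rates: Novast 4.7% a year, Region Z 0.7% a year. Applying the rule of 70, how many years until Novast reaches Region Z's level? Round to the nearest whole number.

≈ 53 years

Novast gains on Region Z at 4.7% − 0.7% = 4 points a year.
At that relative rate the gap halves every 70/4 ≈ 17.50 years.
An 8× gap closes after 3 halvings: 3 × 17.50 ≈ 53 years.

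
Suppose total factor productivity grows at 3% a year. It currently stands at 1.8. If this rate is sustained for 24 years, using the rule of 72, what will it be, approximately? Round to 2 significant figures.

Doubling time ≈ 72/3 = 24.00 years.
24 years is 24/24.00 ≈ 1.00 doublings, a factor of 2^1.00 ≈ 2.00.
1.8 × 2.00 ≈ 3.6.

around 3.6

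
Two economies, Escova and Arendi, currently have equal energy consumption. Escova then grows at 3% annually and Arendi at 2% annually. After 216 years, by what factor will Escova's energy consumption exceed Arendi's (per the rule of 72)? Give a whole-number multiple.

8 times

Only the 1-point difference matters.
72/1 ≈ 72.00 years per doubling of the ratio; 216 years gives 3.00 doublings, so ≈ 8×.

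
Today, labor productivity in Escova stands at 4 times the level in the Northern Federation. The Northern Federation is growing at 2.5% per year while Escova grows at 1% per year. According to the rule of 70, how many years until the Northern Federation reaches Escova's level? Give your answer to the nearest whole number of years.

around 93 years

What matters is the difference: 1.5 pp.
Rule of 70 on the gap: the ratio halves every 70/1.5 ≈ 46.67 years.
A 4 times gap closes after 2 halvings: 2 × 46.67 ≈ 93 years.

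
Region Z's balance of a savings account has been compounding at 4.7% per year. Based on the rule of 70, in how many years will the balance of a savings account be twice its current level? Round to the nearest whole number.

around 15 years

Doubling time ≈ 70 / 4.7 = 14.89 years.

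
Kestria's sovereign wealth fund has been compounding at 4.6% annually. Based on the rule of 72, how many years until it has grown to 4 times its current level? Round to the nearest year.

approximately 31 years

Doubling time ≈ 72/4.6 = 15.65 years.
Getting to 4× needs 2 doublings: 2 × 15.65 ≈ 31 years.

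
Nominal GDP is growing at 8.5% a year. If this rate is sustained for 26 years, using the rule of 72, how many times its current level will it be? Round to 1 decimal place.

Doubling time ≈ 72/8.5 = 8.47 years.
26 years / 8.47 ≈ 3.07 doublings → factor 2^3.07 ≈ 8.4.

about 8.4 times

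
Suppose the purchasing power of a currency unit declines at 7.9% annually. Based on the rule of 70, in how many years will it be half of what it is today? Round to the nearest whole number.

Falling at 7.9%, it halves about every 70/7.9 = 8.86 years.

9 years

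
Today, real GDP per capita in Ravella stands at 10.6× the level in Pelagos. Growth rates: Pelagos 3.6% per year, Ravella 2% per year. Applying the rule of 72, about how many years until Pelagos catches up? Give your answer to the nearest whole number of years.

approximately 153 years

Pelagos gains on Ravella at 3.6% − 2% = 1.6 points a year.
At that relative rate the gap halves every 72/1.6 ≈ 45.00 years.
A 10.6× gap takes log₂(10.6) ≈ 3.41 halvings to close: 3.41 × 45.00 ≈ 153 years.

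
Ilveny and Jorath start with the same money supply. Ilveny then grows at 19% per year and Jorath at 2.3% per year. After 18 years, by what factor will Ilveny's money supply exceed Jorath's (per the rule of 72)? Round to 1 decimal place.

18.1 times

Ilveny pulls ahead at 16.7 pp per year, so the ratio doubles every 72/16.7 ≈ 4.31 years.
In 18 years that's 4.18 doublings: 2^4.18 ≈ 18.1.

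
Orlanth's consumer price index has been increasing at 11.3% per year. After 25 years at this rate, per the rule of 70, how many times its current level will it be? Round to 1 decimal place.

roughly 16.4 times

Doubles every ≈ 6.19 years (70/11.3).
25 years is 4.04 doublings; 2^4.04 ≈ 16.4×.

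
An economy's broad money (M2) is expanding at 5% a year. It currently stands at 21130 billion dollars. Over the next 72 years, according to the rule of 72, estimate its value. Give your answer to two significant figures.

≈ 680000 billion dollars

It doubles every 72/5 ≈ 14.40 years, so 72 years is 5.00 doublings.
2^5.00 ≈ 32.00; 21130 × 32.00 ≈ 680000 billion dollars.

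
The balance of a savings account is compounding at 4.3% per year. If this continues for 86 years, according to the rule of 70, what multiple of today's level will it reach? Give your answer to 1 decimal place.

approximately 38.9 times

Doubles every ≈ 16.28 years (70/4.3).
86 years is 5.28 doublings; 2^5.28 ≈ 38.9×.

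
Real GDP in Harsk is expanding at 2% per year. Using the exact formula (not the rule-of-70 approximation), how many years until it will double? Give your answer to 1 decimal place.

t = ln(2) / ln(1 + 0.02) = 0.6931 / 0.019803 ≈ 35.00.

35.0 years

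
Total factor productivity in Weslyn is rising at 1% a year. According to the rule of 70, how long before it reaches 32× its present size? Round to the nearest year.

Doubling time ≈ 70/1 = 70.00 years.
32 = 2^5, so 5 doublings → 350 years.

around 350 years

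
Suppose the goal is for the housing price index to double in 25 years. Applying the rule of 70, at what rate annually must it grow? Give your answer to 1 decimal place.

roughly 2.8%

70 / 25 ≈ 2.80, so about 2.8% annually.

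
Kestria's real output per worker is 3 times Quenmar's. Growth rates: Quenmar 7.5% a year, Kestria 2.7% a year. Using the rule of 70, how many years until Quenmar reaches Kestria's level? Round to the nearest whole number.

What matters is the difference: 4.8 pp.
Rule of 70 on the gap: the ratio halves every 70/4.8 ≈ 14.58 years.
A 3 times gap takes log₂(3) ≈ 1.58 halvings to close: 1.58 × 14.58 ≈ 23 years.

≈ 23 years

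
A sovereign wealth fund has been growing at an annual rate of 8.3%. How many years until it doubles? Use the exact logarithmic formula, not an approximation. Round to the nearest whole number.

9 years

t = ln(2) / ln(1 + 0.083) = 0.6931 / 0.079735 ≈ 8.69.
≈ 9 years.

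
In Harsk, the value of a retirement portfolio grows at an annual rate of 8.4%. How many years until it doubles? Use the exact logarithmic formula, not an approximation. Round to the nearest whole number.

t = ln(2) / ln(1 + 0.084) = 0.6931 / 0.080658 ≈ 8.59.
≈ 9 years.

9 years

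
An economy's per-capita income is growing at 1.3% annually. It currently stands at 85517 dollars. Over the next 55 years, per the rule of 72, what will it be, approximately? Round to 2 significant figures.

Doubling time ≈ 72/1.3 = 55.38 years.
55 years is 55/55.38 ≈ 0.99 doublings, a factor of 2^0.99 ≈ 1.99.
85517 × 1.99 ≈ 170000 dollars.

approximately 170000 dollars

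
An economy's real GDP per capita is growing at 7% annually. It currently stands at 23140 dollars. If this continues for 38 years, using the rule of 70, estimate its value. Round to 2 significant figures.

It doubles every 70/7 ≈ 10.00 years, so 38 years is 3.80 doublings.
2^3.80 ≈ 13.93; 23140 × 13.93 ≈ 320000 dollars.

approximately 320000 dollars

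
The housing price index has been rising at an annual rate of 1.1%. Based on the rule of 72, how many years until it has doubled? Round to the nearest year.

At 1.1%, doubling takes about 72/1.1 = 65.45 years.

≈ 65 years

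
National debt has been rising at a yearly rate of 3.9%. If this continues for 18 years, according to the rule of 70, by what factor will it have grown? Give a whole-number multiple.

Doubling time ≈ 70/3.9 = 17.95 years.
18/17.95 ≈ 1 doubling, so about 2^1 = 2×.

2 times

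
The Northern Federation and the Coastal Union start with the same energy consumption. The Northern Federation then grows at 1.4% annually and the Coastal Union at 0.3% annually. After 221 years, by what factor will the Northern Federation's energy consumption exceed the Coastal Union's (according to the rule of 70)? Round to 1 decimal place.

11.1 times

Only the 1.1-point difference matters.
70/1.1 ≈ 63.64 years per doubling of the ratio; 221 years gives 3.47 doublings, so ≈ 11.1×.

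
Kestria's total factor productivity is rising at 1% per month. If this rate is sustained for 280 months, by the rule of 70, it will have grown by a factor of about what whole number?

70/1 ≈ 70.00 months per doubling.
280 months fits 4 doublings: 2^4 = 16.

about 16 times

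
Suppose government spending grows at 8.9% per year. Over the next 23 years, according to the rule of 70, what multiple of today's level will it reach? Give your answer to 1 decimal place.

approximately 7.6 times

Doubles every ≈ 7.87 years (70/8.9).
23 years is 2.92 doublings; 2^2.92 ≈ 7.6×.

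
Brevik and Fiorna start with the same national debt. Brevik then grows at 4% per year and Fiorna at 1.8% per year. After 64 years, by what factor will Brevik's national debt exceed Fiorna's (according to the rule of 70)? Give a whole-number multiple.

Rate gap = 4% − 1.8% = 2.2 points.
The ratio doubles every 70/2.2 ≈ 31.82 years.
64/31.82 ≈ 2.01 doublings → ratio ≈ 2^2.01 ≈ 4.

roughly 4 times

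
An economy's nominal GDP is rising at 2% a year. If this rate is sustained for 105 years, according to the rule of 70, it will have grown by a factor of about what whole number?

At 2% one doubling takes ≈ 35.00 years; 105 years is 3 of them, so ×8.

around 8 times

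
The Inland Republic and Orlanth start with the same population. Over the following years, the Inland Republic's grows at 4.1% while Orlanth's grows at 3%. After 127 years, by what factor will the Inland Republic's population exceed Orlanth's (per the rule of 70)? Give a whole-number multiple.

approximately 4 times

Only the 1.1-point difference matters.
70/1.1 ≈ 63.64 years per doubling of the ratio; 127 years gives 2.00 doublings, so ≈ 4×.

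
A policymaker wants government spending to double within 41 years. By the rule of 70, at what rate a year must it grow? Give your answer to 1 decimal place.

around 1.7%

70 / 41 ≈ 1.71, so about 1.7% a year.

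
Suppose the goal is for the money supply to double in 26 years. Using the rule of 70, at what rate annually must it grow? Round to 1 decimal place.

70 / 26 ≈ 2.69, so about 2.7% annually.

roughly 2.7%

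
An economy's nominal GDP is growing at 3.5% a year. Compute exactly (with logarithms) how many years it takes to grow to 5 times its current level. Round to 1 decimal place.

t = ln(5) / ln(1 + 0.035) = 1.6094 / 0.034401 ≈ 46.78.

46.8 years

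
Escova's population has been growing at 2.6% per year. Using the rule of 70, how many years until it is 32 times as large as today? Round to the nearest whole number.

One doubling takes 70/2.6 = 26.92 years.
32× is 5 doublings, so 5 × 26.92 ≈ 135 years.

≈ 135 years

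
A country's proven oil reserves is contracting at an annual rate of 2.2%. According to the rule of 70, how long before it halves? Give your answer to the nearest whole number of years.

Falling at 2.2%, it halves about every 70/2.2 = 31.82 years.

about 32 years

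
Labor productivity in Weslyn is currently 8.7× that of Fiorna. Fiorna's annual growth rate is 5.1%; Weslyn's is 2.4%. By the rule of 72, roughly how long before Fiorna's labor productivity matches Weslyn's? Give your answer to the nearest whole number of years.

about 83 years

The growth-rate gap is 5.1% − 2.4% = 2.7 percentage points.
So the ratio between them halves every 72/2.7 ≈ 26.67 years.
An 8.7× gap takes log₂(8.7) ≈ 3.12 halvings to close: 3.12 × 26.67 ≈ 83 years.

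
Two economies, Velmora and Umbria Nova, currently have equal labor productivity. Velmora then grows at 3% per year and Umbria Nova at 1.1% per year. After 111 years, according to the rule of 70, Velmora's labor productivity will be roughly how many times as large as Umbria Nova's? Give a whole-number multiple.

around 8 times

Velmora pulls ahead at 1.9 pp per year, so the ratio doubles every 70/1.9 ≈ 36.84 years.
In 111 years that's 3.01 doublings: 2^3.01 ≈ 8.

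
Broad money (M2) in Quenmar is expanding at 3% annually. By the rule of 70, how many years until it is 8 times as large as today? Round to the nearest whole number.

around 70 years

At 3% it doubles every 70/3 ≈ 23.33 years.
8× is 3 doublings, so 3 × 23.33 ≈ 70 years.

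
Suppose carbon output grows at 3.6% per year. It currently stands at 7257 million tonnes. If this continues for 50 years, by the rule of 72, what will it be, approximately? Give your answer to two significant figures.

Doubling time ≈ 72/3.6 = 20.00 years.
50 years is 50/20.00 ≈ 2.50 doublings, a factor of 2^2.50 ≈ 5.66.
7257 × 5.66 ≈ 41000 million tonnes.

≈ 41000 million tonnes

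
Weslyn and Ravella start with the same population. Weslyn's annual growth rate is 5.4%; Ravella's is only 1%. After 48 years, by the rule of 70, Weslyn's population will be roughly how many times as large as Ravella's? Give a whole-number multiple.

roughly 8 times

Weslyn pulls ahead at 4.4 pp per year, so the ratio doubles every 70/4.4 ≈ 15.91 years.
In 48 years that's 3.02 doublings: 2^3.02 ≈ 8.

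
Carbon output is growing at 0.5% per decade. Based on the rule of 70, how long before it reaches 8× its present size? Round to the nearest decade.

One doubling takes 70/0.5 = 140.00 decades.
8× is 3 doublings, so 3 × 140.00 ≈ 420 decades.

420 decades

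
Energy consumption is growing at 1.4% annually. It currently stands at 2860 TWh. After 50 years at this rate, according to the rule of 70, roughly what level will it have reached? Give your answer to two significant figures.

Doubling time ≈ 70/1.4 = 50.00 years.
50 years is 50/50.00 ≈ 1.00 doublings, a factor of 2^1.00 ≈ 2.00.
2860 × 2.00 ≈ 5700 TWh.

approximately 5700 TWh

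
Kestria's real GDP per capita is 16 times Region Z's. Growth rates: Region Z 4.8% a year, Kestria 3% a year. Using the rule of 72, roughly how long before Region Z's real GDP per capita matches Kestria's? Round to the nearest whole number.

The growth-rate gap is 4.8% − 3% = 1.8 percentage points.
So the ratio between them halves every 72/1.8 ≈ 40.00 years.
A 16 times gap closes after 4 halvings: 4 × 40.00 ≈ 160 years.

roughly 160 years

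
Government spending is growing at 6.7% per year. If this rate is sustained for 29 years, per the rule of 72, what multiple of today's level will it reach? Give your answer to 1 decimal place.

roughly 6.5 times

Doubling time ≈ 72/6.7 = 10.75 years.
29 years / 10.75 ≈ 2.70 doublings → factor 2^2.70 ≈ 6.5.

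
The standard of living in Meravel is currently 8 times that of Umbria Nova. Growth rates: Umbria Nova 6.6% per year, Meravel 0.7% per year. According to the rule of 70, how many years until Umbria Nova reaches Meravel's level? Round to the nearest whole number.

The growth-rate gap is 6.6% − 0.7% = 5.9 percentage points.
So the ratio between them halves every 70/5.9 ≈ 11.86 years.
An 8 times gap closes after 3 halvings: 3 × 11.86 ≈ 36 years.

36 years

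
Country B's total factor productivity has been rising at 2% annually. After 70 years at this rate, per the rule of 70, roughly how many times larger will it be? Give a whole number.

roughly 4 times

Doubling time ≈ 70/2 = 35.00 years.
70/35.00 ≈ 2 doublings, so about 2^2 = 4×.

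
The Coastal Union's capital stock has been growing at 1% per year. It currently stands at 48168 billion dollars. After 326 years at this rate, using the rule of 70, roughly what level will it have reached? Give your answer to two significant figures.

≈ 1200000 billion dollars

It doubles every 70/1 ≈ 70.00 years, so 326 years is 4.66 doublings.
2^4.66 ≈ 25.28; 48168 × 25.28 ≈ 1200000 billion dollars.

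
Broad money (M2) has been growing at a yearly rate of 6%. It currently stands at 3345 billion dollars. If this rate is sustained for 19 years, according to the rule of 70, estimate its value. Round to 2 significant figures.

10000 billion dollars

Doubling time ≈ 70/6 = 11.67 years.
19 years is 19/11.67 ≈ 1.63 doublings, a factor of 2^1.63 ≈ 3.10.
3345 × 3.10 ≈ 10000 billion dollars.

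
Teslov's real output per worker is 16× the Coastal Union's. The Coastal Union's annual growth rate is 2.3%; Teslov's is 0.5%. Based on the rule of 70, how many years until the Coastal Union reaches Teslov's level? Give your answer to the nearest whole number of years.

about 156 years

The growth-rate gap is 2.3% − 0.5% = 1.8 percentage points.
So the ratio between them halves every 70/1.8 ≈ 38.89 years.
A 16× gap closes after 4 halvings: 4 × 38.89 ≈ 156 years.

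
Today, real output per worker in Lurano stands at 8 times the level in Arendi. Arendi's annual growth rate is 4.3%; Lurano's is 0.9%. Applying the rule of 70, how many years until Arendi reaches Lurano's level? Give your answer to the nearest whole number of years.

≈ 62 years

What matters is the difference: 3.4 pp.
Rule of 70 on the gap: the ratio halves every 70/3.4 ≈ 20.59 years.
An 8 times gap closes after 3 halvings: 3 × 20.59 ≈ 62 years.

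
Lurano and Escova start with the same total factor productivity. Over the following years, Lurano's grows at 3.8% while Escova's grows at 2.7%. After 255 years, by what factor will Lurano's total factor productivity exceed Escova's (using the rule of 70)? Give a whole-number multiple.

Only the 1.1-point difference matters.
70/1.1 ≈ 63.64 years per doubling of the ratio; 255 years gives 4.01 doublings, so ≈ 16×.

around 16 times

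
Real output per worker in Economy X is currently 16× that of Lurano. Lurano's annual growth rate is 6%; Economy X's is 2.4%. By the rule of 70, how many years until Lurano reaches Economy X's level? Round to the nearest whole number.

What matters is the difference: 3.6 pp.
Rule of 70 on the gap: the ratio halves every 70/3.6 ≈ 19.44 years.
A 16× gap closes after 4 halvings: 4 × 19.44 ≈ 78 years.

approximately 78 years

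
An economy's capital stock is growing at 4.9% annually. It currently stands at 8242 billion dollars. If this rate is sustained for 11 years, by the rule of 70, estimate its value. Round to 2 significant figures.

Doubling time ≈ 70/4.9 = 14.29 years.
11 years is 11/14.29 ≈ 0.77 doublings, a factor of 2^0.77 ≈ 1.71.
8242 × 1.71 ≈ 14000 billion dollars.

about 14000 billion dollars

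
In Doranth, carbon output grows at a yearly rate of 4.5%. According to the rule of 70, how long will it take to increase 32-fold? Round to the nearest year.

≈ 78 years

Doubling time ≈ 70/4.5 = 15.56 years.
32× is 5 doublings, so 5 × 15.56 ≈ 78 years.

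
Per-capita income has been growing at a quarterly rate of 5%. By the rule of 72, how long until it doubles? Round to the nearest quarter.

around 14 quarters

Doubling time ≈ 72 / 5 = 14.40 quarters.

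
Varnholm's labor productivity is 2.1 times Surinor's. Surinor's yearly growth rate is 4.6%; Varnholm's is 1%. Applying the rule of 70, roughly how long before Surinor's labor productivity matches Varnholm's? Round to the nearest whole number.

What matters is the difference: 3.6 pp.
Rule of 70 on the gap: the ratio halves every 70/3.6 ≈ 19.44 years.
A 2.1 times gap takes log₂(2.1) ≈ 1.07 halvings to close: 1.07 × 19.44 ≈ 21 years.

roughly 21 years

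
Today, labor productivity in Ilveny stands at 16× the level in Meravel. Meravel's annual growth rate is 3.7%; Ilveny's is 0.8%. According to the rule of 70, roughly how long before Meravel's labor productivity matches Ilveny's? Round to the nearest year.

97 years

The growth-rate gap is 3.7% − 0.8% = 2.9 percentage points.
So the ratio between them halves every 70/2.9 ≈ 24.14 years.
A 16× gap closes after 4 halvings: 4 × 24.14 ≈ 97 years.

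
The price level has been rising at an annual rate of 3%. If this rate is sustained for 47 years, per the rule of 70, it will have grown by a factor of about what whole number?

around 4 times

At 3% one doubling takes ≈ 23.33 years; 47 years is 2 of them, so ×4.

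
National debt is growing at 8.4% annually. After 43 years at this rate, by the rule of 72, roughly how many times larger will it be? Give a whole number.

about 32 times

Doubling time ≈ 72/8.4 = 8.57 years.
43/8.57 ≈ 5 doublings, so about 2^5 = 32×.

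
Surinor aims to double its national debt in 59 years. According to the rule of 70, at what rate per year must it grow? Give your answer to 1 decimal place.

70 / 59 ≈ 1.19, so about 1.2% per year.

approximately 1.2%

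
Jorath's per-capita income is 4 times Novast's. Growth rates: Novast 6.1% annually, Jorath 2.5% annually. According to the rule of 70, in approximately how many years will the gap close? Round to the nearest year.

≈ 39 years

What matters is the difference: 3.6 pp.
Rule of 70 on the gap: the ratio halves every 70/3.6 ≈ 19.44 years.
A 4 times gap closes after 2 halvings: 2 × 19.44 ≈ 39 years.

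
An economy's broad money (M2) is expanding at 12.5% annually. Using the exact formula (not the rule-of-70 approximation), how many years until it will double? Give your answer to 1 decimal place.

5.9 years

t = ln(2) / ln(1 + 0.125) = 0.6931 / 0.117783 ≈ 5.88.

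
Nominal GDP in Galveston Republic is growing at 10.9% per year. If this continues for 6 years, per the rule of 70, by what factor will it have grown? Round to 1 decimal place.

Doubling time ≈ 70/10.9 = 6.42 years.
6 years / 6.42 ≈ 0.93 doublings → factor 2^0.93 ≈ 1.9.

1.9 times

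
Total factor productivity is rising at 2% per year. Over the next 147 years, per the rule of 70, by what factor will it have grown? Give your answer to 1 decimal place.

≈ 18.4 times

Doubles every ≈ 35.00 years (70/2).
147 years is 4.20 doublings; 2^4.20 ≈ 18.4×.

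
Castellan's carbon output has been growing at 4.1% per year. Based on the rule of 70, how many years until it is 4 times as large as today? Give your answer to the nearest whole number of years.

approximately 34 years

Doubling time ≈ 70/4.1 = 17.07 years.
4× is 2 doublings, so 2 × 17.07 ≈ 34 years.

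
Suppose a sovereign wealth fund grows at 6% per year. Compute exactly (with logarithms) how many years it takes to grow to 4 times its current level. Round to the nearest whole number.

24 years

t = ln(4) / ln(1 + 0.06) = 1.3863 / 0.058269 ≈ 23.79.
≈ 24 years.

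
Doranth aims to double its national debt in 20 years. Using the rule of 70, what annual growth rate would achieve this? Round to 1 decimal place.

roughly 3.5% a year

70 / 20 ≈ 3.50, so about 3.5% a year.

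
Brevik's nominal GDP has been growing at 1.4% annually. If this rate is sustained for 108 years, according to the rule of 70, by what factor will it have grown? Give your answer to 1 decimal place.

roughly 4.5 times

Doubling time ≈ 70/1.4 = 50.00 years.
108 years / 50.00 ≈ 2.16 doublings → factor 2^2.16 ≈ 4.5.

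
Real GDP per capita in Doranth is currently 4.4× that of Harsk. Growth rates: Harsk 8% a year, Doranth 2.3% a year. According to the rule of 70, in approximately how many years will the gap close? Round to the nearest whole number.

around 26 years

Harsk gains on Doranth at 8% − 2.3% = 5.7 points a year.
At that relative rate the gap halves every 70/5.7 ≈ 12.28 years.
A 4.4× gap takes log₂(4.4) ≈ 2.14 halvings to close: 2.14 × 12.28 ≈ 26 years.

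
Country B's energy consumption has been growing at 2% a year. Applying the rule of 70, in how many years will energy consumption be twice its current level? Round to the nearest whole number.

roughly 35 years

70/2 ≈ 35.00, so it doubles roughly every 35 years.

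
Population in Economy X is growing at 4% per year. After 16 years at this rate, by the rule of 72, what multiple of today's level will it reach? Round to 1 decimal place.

about 1.9 times

Doubles every ≈ 18.00 years (72/4).
16 years is 0.89 doublings; 2^0.89 ≈ 1.9×.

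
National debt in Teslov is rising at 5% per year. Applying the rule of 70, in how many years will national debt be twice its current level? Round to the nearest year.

approximately 14 years

Doubling time ≈ 70 / 5 = 14.00 years.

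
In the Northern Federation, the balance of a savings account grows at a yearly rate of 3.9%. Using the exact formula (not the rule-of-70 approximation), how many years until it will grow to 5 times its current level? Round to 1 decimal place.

42.1 years

t = ln(5) / ln(1 + 0.039) = 1.6094 / 0.038259 ≈ 42.07.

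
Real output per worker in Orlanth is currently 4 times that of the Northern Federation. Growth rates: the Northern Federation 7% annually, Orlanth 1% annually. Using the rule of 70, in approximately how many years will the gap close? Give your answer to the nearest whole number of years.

What matters is the difference: 6 pp.
Rule of 70 on the gap: the ratio halves every 70/6 ≈ 11.67 years.
A 4 times gap closes after 2 halvings: 2 × 11.67 ≈ 23 years.

roughly 23 years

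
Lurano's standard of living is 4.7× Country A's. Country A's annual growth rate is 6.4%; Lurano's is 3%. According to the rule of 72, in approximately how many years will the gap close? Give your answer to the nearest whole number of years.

roughly 47 years

Country A gains on Lurano at 6.4% − 3% = 3.4 points a year.
At that relative rate the gap halves every 72/3.4 ≈ 21.18 years.
A 4.7× gap takes log₂(4.7) ≈ 2.23 halvings to close: 2.23 × 21.18 ≈ 47 years.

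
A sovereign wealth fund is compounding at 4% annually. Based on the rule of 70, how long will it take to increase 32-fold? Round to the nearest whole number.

approximately 88 years

Doubling time ≈ 70/4 = 17.50 years.
32× is 5 doublings, so 5 × 17.50 ≈ 88 years.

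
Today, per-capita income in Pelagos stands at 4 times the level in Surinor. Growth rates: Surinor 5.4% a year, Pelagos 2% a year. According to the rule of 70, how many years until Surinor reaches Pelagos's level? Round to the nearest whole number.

What matters is the difference: 3.4 pp.
Rule of 70 on the gap: the ratio halves every 70/3.4 ≈ 20.59 years.
A 4 times gap closes after 2 halvings: 2 × 20.59 ≈ 41 years.

about 41 years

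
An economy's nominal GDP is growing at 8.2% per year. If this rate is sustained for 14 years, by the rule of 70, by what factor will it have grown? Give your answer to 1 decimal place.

Doubling time ≈ 70/8.2 = 8.54 years.
14 years / 8.54 ≈ 1.64 doublings → factor 2^1.64 ≈ 3.1.

around 3.1 times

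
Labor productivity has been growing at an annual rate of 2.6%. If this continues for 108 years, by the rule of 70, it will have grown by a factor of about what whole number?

16 times

Doubling time ≈ 70/2.6 = 26.92 years.
108/26.92 ≈ 4 doublings, so about 2^4 = 16×.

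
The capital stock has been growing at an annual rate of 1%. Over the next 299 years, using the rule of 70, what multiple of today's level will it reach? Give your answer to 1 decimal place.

Doubling time ≈ 70/1 = 70.00 years.
299 years / 70.00 ≈ 4.27 doublings → factor 2^4.27 ≈ 19.3.

roughly 19.3 times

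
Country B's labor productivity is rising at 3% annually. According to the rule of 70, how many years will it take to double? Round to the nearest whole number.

approximately 23 years

At 3%, doubling takes about 70/3 = 23.33 years.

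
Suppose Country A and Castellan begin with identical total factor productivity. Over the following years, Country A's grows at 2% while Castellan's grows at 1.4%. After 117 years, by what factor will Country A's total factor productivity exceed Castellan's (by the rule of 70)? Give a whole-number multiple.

roughly 2 times

Country A pulls ahead at 0.6 pp per year, so the ratio doubles every 70/0.6 ≈ 116.67 years.
In 117 years that's 1.00 doublings: 2^1.00 ≈ 2.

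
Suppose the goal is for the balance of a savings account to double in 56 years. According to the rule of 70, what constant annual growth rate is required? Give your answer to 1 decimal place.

70 / 56 ≈ 1.25, so about 1.3% annually.

approximately 1.3% annually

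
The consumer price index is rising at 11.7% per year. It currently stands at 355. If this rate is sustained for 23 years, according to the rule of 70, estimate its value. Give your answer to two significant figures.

about 5100

Doubling time ≈ 70/11.7 = 5.98 years.
23 years is 23/5.98 ≈ 3.85 doublings, a factor of 2^3.85 ≈ 14.42.
355 × 14.42 ≈ 5100.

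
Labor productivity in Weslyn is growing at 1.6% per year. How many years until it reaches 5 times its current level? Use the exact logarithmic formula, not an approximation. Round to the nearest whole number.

101 years

t = ln(5) / ln(1 + 0.016) = 1.6094 / 0.015873 ≈ 101.39.
≈ 101 years.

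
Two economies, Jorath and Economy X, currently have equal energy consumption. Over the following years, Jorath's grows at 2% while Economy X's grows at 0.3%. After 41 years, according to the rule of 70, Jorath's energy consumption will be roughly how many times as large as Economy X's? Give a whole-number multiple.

approximately 2 times

Only the 1.7-point difference matters.
70/1.7 ≈ 41.18 years per doubling of the ratio; 41 years gives 1.00 doublings, so ≈ 2×.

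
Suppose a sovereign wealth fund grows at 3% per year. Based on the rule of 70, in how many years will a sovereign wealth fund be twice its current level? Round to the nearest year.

about 23 years

Doubling time ≈ 70 / 3 = 23.33 years.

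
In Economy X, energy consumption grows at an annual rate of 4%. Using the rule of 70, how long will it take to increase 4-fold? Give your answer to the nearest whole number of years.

around 35 years

Doubling time ≈ 70/4 = 17.50 years.
4× is 2 doublings, so 2 × 17.50 ≈ 35 years.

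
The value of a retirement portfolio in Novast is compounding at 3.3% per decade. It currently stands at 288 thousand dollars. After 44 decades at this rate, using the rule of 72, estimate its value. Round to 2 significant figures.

approximately 1200 thousand dollars

Doubling time ≈ 72/3.3 = 21.82 decades.
44 decades is 44/21.82 ≈ 2.02 doublings, a factor of 2^2.02 ≈ 4.06.
288 × 4.06 ≈ 1200 thousand dollars.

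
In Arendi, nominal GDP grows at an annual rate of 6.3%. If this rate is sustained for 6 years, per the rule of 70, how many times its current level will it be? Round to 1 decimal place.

Doubling time ≈ 70/6.3 = 11.11 years.
6 years / 11.11 ≈ 0.54 doublings → factor 2^0.54 ≈ 1.5.

around 1.5 times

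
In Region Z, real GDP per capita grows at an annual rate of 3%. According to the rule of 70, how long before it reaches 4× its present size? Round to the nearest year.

Doubling time ≈ 70/3 = 23.33 years.
4 = 2^2, so 2 doublings → 47 years.

around 47 years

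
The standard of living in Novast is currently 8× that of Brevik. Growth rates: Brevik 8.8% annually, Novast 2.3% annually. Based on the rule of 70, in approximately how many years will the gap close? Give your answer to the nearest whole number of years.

The growth-rate gap is 8.8% − 2.3% = 6.5 percentage points.
So the ratio between them halves every 70/6.5 ≈ 10.77 years.
An 8× gap closes after 3 halvings: 3 × 10.77 ≈ 32 years.

roughly 32 years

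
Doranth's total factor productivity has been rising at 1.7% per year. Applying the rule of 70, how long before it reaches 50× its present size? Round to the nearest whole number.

≈ 232 years

One doubling takes 70/1.7 = 41.18 years.
Reaching 50× takes log₂(50) ≈ 5.64 doublings.
5.64 × 41.18 ≈ 232 years.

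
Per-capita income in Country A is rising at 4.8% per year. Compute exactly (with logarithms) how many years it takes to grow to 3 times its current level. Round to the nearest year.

t = ln(3) / ln(1 + 0.048) = 1.0986 / 0.046884 ≈ 23.43.
≈ 23 years.

23 years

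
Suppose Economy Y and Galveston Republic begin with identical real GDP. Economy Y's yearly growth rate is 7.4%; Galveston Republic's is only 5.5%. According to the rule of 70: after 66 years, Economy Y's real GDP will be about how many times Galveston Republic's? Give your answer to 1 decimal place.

Economy Y pulls ahead at 1.9 pp per year, so the ratio doubles every 70/1.9 ≈ 36.84 years.
In 66 years that's 1.79 doublings: 2^1.79 ≈ 3.5.

roughly 3.5 times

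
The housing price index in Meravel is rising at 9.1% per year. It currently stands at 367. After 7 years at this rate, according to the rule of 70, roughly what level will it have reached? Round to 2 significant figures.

It doubles every 70/9.1 ≈ 7.69 years, so 7 years is 0.91 doublings.
2^0.91 ≈ 1.88; 367 × 1.88 ≈ 690.

approximately 690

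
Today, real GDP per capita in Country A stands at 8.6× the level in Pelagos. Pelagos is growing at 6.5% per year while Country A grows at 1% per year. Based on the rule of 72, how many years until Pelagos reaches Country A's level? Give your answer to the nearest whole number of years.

approximately 41 years

What matters is the difference: 5.5 pp.
Rule of 72 on the gap: the ratio halves every 72/5.5 ≈ 13.09 years.
An 8.6× gap takes log₂(8.6) ≈ 3.10 halvings to close: 3.10 × 13.09 ≈ 41 years.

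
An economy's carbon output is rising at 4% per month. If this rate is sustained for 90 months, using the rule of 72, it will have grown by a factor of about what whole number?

72/4 ≈ 18.00 months per doubling.
90 months fits 5 doublings: 2^5 = 32.

32 times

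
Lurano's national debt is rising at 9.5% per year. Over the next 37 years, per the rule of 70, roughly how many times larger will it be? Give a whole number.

Doubling time ≈ 70/9.5 = 7.37 years.
37/7.37 ≈ 5 doublings, so about 2^5 = 32×.

approximately 32 times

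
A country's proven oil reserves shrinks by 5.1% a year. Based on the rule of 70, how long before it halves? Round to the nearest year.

≈ 14 years

Halving time ≈ 70 / 5.1 = 13.73 → 14 years.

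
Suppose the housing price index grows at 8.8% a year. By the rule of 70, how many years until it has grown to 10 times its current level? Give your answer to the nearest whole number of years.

about 26 years

One doubling takes 70/8.8 = 7.95 years.
10× is log₂ 10 ≈ 3.32 doublings, so ≈ 3.32 × 7.95 = 26 years.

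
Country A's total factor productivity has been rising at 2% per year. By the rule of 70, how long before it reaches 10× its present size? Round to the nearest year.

around 116 years

One doubling takes 70/2 = 35.00 years.
10× is log₂ 10 ≈ 3.32 doublings, so ≈ 3.32 × 35.00 = 116 years.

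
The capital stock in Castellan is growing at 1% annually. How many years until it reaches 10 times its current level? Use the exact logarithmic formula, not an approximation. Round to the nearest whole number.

231 years

t = ln(10) / ln(1 + 0.01) = 2.3026 / 0.009950 ≈ 231.42.
≈ 231 years.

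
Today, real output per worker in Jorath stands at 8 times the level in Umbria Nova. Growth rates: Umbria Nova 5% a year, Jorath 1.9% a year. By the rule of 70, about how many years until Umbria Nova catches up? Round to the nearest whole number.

Umbria Nova gains on Jorath at 5% − 1.9% = 3.1 points a year.
At that relative rate the gap halves every 70/3.1 ≈ 22.58 years.
An 8 times gap closes after 3 halvings: 3 × 22.58 ≈ 68 years.

68 years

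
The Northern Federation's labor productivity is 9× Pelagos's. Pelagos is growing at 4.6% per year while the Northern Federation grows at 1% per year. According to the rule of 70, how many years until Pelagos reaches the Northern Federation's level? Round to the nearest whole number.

roughly 62 years

Pelagos gains on the Northern Federation at 4.6% − 1% = 3.6 points a year.
At that relative rate the gap halves every 70/3.6 ≈ 19.44 years.
A 9× gap takes log₂(9) ≈ 3.17 halvings to close: 3.17 × 19.44 ≈ 62 years.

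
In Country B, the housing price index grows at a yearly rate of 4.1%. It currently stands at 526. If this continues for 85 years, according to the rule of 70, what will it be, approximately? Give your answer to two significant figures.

approximately 17000

Doubling time ≈ 70/4.1 = 17.07 years.
85 years is 85/17.07 ≈ 4.98 doublings, a factor of 2^4.98 ≈ 31.56.
526 × 31.56 ≈ 17000.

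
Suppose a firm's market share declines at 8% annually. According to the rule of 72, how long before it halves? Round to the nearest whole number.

approximately 9 years

Falling at 8%, it halves about every 72/8 = 9.00 years.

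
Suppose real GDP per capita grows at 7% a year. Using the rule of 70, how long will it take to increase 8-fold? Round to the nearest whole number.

One doubling takes 70/7 = 10.00 years.
8× is 3 doublings, so 3 × 10.00 ≈ 30 years.

30 years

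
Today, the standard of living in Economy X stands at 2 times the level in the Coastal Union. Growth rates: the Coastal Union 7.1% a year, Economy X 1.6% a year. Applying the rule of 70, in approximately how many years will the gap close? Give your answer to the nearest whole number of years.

approximately 13 years

What matters is the difference: 5.5 pp.
Rule of 70 on the gap: the ratio halves every 70/5.5 ≈ 12.73 years.
A 2 times gap closes after 1 halving: 1 × 12.73 ≈ 13 years.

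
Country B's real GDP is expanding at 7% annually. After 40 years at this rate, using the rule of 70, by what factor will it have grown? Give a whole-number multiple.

around 16 times

70/7 ≈ 10.00 years per doubling.
40 years fits 4 doublings: 2^4 = 16.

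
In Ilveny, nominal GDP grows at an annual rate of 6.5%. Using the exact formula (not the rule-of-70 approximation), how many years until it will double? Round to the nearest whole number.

t = ln(2) / ln(1 + 0.065) = 0.6931 / 0.062975 ≈ 11.01.
≈ 11 years.

11 years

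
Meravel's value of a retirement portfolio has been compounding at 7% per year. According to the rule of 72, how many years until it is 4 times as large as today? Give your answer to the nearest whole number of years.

At 7% it doubles every 72/7 ≈ 10.29 years.
4 = 2^2, so 2 doublings → 21 years.

roughly 21 years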